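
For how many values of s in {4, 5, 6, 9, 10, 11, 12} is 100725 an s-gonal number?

s = 4: P(4, 317) = 100489 and P(4, 318) = 101124; 100725 is not s-gonal.
s = 5: P(5, 259) = 100492 and P(5, 260) = 101270; 100725 is not s-gonal.
s = 6: P(6, 224) = 100128 and P(6, 225) = 101025; 100725 is not s-gonal.
s = 9: P(9, 170) = 100725. ✓
s = 10: P(10, 159) = 100647 and P(10, 160) = 101920; 100725 is not s-gonal.
s = 11: P(11, 150) = 100725. ✓
s = 12: P(12, 142) = 100252 and P(12, 143) = 101673; 100725 is not s-gonal.
Hits: s ∈ {9, 11} → 2.

2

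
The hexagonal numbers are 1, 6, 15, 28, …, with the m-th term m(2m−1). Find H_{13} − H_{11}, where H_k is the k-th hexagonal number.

13·(2·13 − 1) = 325 and 11·(2·11 − 1) = 231.
Difference: 325 − 231 = 94.

94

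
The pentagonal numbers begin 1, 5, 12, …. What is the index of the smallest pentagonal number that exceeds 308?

Solve n(3n−1)/2 > 308 for integer n.
The largest n with value ≤ 308 is 14 (since 287 ≤ 308 < 330), so the first above is n = 15, value 330.

15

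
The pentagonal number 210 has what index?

12

Set n(3n−1)/2 = 210, giving 3n² − n − 420 = 0.
The discriminant is 1 + 24·210 = 5041, and √5041 = 71.
So n = (1 + 71) / 6 = 72/6 = 12.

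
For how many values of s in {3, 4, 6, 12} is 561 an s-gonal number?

s = 3: P(3, 33) = 561. ✓
s = 4: P(4, 23) = 529 and P(4, 24) = 576; 561 is not s-gonal.
s = 6: P(6, 17) = 561. ✓
s = 12: P(12, 11) = 561. ✓
Hits: s ∈ {3, 6, 12} → 3.

3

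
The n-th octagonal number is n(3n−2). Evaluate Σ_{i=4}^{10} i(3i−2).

Σ i(3i−2) = 3Σi² − 2Σi over i = 4..10.
Σi = 55 − 6 = 49 and Σi² = 385 − 14 = 371.
3·371 − 2·49 = 1015.

1015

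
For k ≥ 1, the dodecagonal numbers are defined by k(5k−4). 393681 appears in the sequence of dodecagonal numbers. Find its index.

Set n(5n−4) = 393681, giving 5n² − 4n − 393681 = 0.
The discriminant is 16 + 20·393681 = 7873636, and √7873636 = 2806.
So n = (4 + 2806) / 10 = 2810/10 = 281.
Check: 281·(5·281 − 4) = 393681. ✓

281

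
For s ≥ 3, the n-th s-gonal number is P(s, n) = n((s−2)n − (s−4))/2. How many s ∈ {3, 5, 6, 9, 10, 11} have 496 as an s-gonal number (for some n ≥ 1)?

2

s = 3: P(3, 31) = 496. ✓
s = 5: P(5, 18) = 477 and P(5, 19) = 532; 496 is not s-gonal.
s = 6: P(6, 16) = 496. ✓
s = 9: P(9, 12) = 474 and P(9, 13) = 559; 496 is not s-gonal.
s = 10: P(10, 11) = 451 and P(10, 12) = 540; 496 is not s-gonal.
s = 11: P(11, 10) = 415 and P(11, 11) = 506; 496 is not s-gonal.
Hits: s ∈ {3, 6} → 2.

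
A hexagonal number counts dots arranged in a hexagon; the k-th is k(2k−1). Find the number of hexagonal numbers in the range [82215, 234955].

141

The n-th hexagonal number is n(2n−1).
Smallest index with value ≥ 82215: n = 203 (giving 82215).
Largest index with value ≤ 234955: n = 343 (giving 234955).
Indices 203 through 343: 141 terms.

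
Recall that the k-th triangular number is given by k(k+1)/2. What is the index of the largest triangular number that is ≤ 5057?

Solve n(n+1)/2 ≤ 5057 for integer n.
n = 100 gives 5050 ≤ 5057, while n = 101 gives 5151 > 5057; so the answer is index 100.

100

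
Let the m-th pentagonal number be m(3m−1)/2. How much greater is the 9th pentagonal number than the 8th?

Consecutive pentagonal numbers differ by 3n − 2: here 3·9 − 2 = 25.

25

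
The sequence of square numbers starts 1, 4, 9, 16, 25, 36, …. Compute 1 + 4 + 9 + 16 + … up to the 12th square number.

650

Σ_{i=1}^{12} i² = 12·13·25/6 = 650.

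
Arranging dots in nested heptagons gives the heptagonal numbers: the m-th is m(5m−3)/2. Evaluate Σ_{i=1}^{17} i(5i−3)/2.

Σ i(5i−3)/2 = (5Σi² − 3Σi) / 2 over i = 1..17.
Σi = 153 and Σi² = 1785.
(5·1785 − 3·153) / 2 = 8466/2 = 4233.

4233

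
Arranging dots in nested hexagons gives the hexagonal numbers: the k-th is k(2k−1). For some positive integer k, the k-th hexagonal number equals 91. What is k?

Set n(2n−1) = 91, giving 2n² − n − 91 = 0.
So n = (1 + 27) / 4 = 28/4 = 7.
Check: 7·(2·7 − 1) = 91. ✓

7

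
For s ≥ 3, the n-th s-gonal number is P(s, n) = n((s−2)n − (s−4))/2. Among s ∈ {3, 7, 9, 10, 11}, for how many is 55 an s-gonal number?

2

s = 3: P(3, 10) = 55. ✓
s = 7: P(7, 5) = 55. ✓
s = 9: P(9, 4) = 46 and P(9, 5) = 75; 55 is not s-gonal.
s = 10: P(10, 4) = 52 and P(10, 5) = 85; 55 is not s-gonal.
s = 11: P(11, 3) = 30 and P(11, 4) = 58; 55 is not s-gonal.
Hits: s ∈ {3, 7} → 2.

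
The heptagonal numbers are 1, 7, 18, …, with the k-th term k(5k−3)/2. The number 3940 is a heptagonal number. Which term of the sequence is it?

Set n(5n−3)/2 = 3940, giving 5n² − 3n − 7880 = 0.
The discriminant is 9 + 40·3940 = 157609, and √157609 = 397.
So n = (3 + 397) / 10 = 400/10 = 40.
Check: 40·(5·40 − 3)/2 = 3940. ✓

40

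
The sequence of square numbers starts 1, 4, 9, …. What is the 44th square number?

1936

The 44th square number is n² with n = 44.
44² = 1936.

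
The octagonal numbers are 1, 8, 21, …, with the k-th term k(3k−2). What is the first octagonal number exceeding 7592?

Solve n(3n−2) > 7592 for integer n.
The largest n with value ≤ 7592 is 50 (since 7400 ≤ 7592 < 7701), so the first above is n = 51, value 7701.

7701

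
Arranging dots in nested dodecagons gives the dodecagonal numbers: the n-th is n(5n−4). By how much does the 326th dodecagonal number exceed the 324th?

6492

326·(5·326 − 4) = 530076 and 324·(5·324 − 4) = 523584.
Difference: 530076 − 523584 = 6492.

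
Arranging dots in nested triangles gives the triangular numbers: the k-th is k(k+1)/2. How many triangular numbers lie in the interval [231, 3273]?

The n-th triangular number is n(n+1)/2.
Smallest index with value ≥ 231: n = 21 (giving 231).
Largest index with value ≤ 3273: n = 80 (giving 3240).
Indices 21 through 80: 60 terms.

60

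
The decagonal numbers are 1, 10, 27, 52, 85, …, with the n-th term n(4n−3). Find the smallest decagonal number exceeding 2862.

3052

Solve n(4n−3) > 2862 for integer n.
The largest n with value ≤ 2862 is 27 (since 2835 ≤ 2862 < 3052), so the first above is n = 28, value 3052.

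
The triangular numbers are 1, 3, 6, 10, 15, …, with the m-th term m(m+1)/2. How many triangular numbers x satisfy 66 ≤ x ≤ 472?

The n-th triangular number is n(n+1)/2.
Smallest index with value ≥ 66: n = 11 (giving 66).
Largest index with value ≤ 472: n = 30 (giving 465).
Indices 11 through 30: 20 terms.

20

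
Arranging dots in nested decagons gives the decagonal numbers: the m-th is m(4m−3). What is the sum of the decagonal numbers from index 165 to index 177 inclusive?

Σ i(4i−3) = 4Σi² − 3Σi over i = 165..177.
Σi = 15753 − 13530 = 2223 and Σi² = 1864105 − 1483790 = 380315.
4·380315 − 3·2223 = 1514591.

1514591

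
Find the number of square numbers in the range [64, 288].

9

The n-th square number is n².
Smallest index with value ≥ 64: n = 8 (giving 64).
Largest index with value ≤ 288: n = 16 (giving 256).
Indices 8 through 16: 9 terms.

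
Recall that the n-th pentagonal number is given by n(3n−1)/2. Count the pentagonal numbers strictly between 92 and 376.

The n-th pentagonal number is n(3n−1)/2.
Smallest index with value > 92: n = 9 (giving 117).
Largest index with value < 376: n = 15 (giving 330).
Indices 9 through 15: 7 terms.

7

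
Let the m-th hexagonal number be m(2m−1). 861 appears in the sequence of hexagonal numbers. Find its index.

21

Set n(2n−1) = 861, giving 2n² − n − 861 = 0.
The discriminant is 1 + 8·861 = 6889, and √6889 = 83.
So n = (1 + 83) / 4 = 84/4 = 21.
Check: 21·(2·21 − 1) = 861. ✓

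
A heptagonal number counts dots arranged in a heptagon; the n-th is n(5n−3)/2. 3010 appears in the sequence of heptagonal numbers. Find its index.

Set n(5n−3)/2 = 3010, giving 5n² − 3n − 6020 = 0.
So n = (3 + 347) / 10 = 350/10 = 35.
Check: 35·(5·35 − 3)/2 = 3010. ✓

35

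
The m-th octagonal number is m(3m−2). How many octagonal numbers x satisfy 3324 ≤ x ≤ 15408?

39

The n-th octagonal number is n(3n−2).
Smallest index with value ≥ 3324: n = 34 (giving 3400).
Largest index with value ≤ 15408: n = 72 (giving 15408).
Indices 34 through 72: 39 terms.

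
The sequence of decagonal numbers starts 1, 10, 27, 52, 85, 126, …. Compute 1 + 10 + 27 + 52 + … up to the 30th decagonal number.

36425

Σ i(4i−3) = 4Σi² − 3Σi over i = 1..30.
Σi = 465 and Σi² = 9455.
4·9455 − 3·465 = 36425.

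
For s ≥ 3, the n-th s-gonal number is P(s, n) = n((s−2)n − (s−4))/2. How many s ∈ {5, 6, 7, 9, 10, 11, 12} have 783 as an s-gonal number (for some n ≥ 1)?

s = 5: P(5, 23) = 782 and P(5, 24) = 852; 783 is not s-gonal.
s = 6: P(6, 20) = 780 and P(6, 21) = 861; 783 is not s-gonal.
s = 7: P(7, 18) = 783. ✓
s = 9: P(9, 15) = 750 and P(9, 16) = 856; 783 is not s-gonal.
s = 10: P(10, 14) = 742 and P(10, 15) = 855; 783 is not s-gonal.
s = 11: P(11, 13) = 715 and P(11, 14) = 833; 783 is not s-gonal.
s = 12: P(12, 12) = 672 and P(12, 13) = 793; 783 is not s-gonal.
Hits: s ∈ {7} → 1.

1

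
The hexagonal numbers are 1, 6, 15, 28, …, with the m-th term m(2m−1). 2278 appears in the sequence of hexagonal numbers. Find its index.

Set n(2n−1) = 2278, giving 2n² − n − 2278 = 0.
The discriminant is 1 + 8·2278 = 18225, and √18225 = 135.
So n = (1 + 135) / 4 = 136/4 = 34.

34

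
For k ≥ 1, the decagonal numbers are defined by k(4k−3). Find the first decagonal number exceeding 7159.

Solve n(4n−3) > 7159 for integer n.
The largest n with value ≤ 7159 is 42 (since 6930 ≤ 7159 < 7267), so the first above is n = 43, value 7267.

7267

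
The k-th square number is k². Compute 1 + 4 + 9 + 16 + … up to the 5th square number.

55

Σ_{i=1}^{5} i² = 5·6·11/6 = 55.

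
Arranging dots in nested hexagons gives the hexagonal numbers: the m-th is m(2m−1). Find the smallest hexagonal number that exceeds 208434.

209628

Solve n(2n−1) > 208434 for integer n.
The largest n with value ≤ 208434 is 323 (since 208335 ≤ 208434 < 209628), so the first above is n = 324, value 209628.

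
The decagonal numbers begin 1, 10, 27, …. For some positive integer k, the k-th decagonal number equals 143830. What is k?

190

Set n(4n−3) = 143830, giving 4n² − 3n − 143830 = 0.
So n = (3 + 1517) / 8 = 1520/8 = 190.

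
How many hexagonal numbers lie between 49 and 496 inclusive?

11

The n-th hexagonal number is n(2n−1).
Smallest index with value ≥ 49: n = 6 (giving 66).
Largest index with value ≤ 496: n = 16 (giving 496).
Indices 6 through 16: 11 terms.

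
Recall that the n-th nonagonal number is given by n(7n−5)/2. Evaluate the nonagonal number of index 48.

7944

The 48th nonagonal number is n(7n−5)/2 with n = 48.
48·(7·48 − 5)/2 = 48·331/2 = 7944.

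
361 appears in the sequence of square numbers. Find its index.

We need n² = 361, so n = √361 = 19.

19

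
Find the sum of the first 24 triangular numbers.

2600

Σ i(i+1)/2 = (Σi² + Σi) / 2 over i = 1..24.
Σi = 300 and Σi² = 4900.
(1·4900 + 1·300) / 2 = 5200/2 = 2600.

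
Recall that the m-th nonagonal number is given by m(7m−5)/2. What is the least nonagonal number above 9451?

Solve n(7n−5)/2 > 9451 for integer n.
The largest n with value ≤ 9451 is 52 (since 9334 ≤ 9451 < 9699), so the first above is n = 53, value 9699.

9699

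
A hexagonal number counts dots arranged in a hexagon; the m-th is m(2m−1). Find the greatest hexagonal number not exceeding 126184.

Solve n(2n−1) ≤ 126184 for integer n.
n = 251 gives 125751 ≤ 126184, while n = 252 gives 126756 > 126184; so the answer is 125751.

125751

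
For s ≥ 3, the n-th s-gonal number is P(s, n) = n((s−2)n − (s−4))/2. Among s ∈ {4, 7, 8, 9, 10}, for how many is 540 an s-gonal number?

s = 4: P(4, 23) = 529 and P(4, 24) = 576; 540 is not s-gonal.
s = 7: P(7, 15) = 540. ✓
s = 8: P(8, 13) = 481 and P(8, 14) = 560; 540 is not s-gonal.
s = 9: P(9, 12) = 474 and P(9, 13) = 559; 540 is not s-gonal.
s = 10: P(10, 12) = 540. ✓
Hits: s ∈ {7, 10} → 2.

2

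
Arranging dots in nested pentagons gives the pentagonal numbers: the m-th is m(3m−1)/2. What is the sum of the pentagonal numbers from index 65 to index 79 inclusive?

116520

Σ i(3i−1)/2 = (3Σi² − Σi) / 2 over i = 65..79.
Σi = 3160 − 2080 = 1080 and Σi² = 167480 − 89440 = 78040.
(3·78040 − 1·1080) / 2 = 233040/2 = 116520.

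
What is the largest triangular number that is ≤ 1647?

Solve n(n+1)/2 ≤ 1647 for integer n.
n = 56 gives 1596 ≤ 1647, while n = 57 gives 1653 > 1647; so the answer is 1596.

1596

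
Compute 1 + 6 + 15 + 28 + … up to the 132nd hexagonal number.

1542002

Σ i(2i−1) = 2Σi² − Σi over i = 1..132.
Σi = 8778 and Σi² = 775390.
2·775390 − 1·8778 = 1542002.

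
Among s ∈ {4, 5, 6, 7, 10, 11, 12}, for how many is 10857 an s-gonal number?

s = 4: P(4, 104) = 10816 and P(4, 105) = 11025; 10857 is not s-gonal.
s = 5: P(5, 85) = 10795 and P(5, 86) = 11051; 10857 is not s-gonal.
s = 6: P(6, 73) = 10585 and P(6, 74) = 10878; 10857 is not s-gonal.
s = 7: P(7, 66) = 10791 and P(7, 67) = 11122; 10857 is not s-gonal.
s = 10: P(10, 52) = 10660 and P(10, 53) = 11077; 10857 is not s-gonal.
s = 11: P(11, 49) = 10633 and P(11, 50) = 11075; 10857 is not s-gonal.
s = 12: P(12, 47) = 10857. ✓
Hits: s ∈ {12} → 1.

1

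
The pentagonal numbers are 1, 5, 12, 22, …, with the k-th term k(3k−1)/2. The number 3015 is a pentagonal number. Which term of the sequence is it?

45

Set n(3n−1)/2 = 3015, giving 3n² − n − 6030 = 0.
The discriminant is 1 + 24·3015 = 72361, and √72361 = 269.
So n = (1 + 269) / 6 = 270/6 = 45.
Check: 45·(3·45 − 1)/2 = 3015. ✓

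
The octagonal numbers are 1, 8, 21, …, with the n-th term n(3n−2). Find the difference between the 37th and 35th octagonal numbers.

37·(3·37 − 2) = 4033 and 35·(3·35 − 2) = 3605.
Difference: 4033 − 3605 = 428.

428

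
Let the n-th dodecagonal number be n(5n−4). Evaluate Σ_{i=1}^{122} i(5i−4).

3033713

Σ i(5i−4) = 5Σi² − 4Σi over i = 1..122.
Σi = 7503 and Σi² = 612745.
5·612745 − 4·7503 = 3033713.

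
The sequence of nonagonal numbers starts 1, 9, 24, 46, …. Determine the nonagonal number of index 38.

The 38th nonagonal number is n(7n−5)/2 with n = 38.
38·(7·38 − 5)/2 = 38·261/2 = 4959.

4959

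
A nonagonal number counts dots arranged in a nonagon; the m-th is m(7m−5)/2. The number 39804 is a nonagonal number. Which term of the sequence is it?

Set n(7n−5)/2 = 39804, giving 7n² − 5n − 79608 = 0.
So n = (5 + 1493) / 14 = 1498/14 = 107.
Check: 107·(7·107 − 5)/2 = 39804. ✓

107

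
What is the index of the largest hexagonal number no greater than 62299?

Solve n(2n−1) ≤ 62299 for integer n.
n = 176 gives 61776 ≤ 62299, while n = 177 gives 62481 > 62299; so the answer is index 176.

176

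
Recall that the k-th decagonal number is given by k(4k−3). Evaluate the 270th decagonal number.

The 270th decagonal number is n(4n−3) with n = 270.
270·(4·270 − 3) = 270·1077 = 290790.

290790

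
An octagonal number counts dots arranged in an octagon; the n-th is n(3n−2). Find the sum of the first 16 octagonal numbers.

4216

Σ i(3i−2) = 3Σi² − 2Σi over i = 1..16.
Σi = 136 and Σi² = 1496.
3·1496 − 2·136 = 4216.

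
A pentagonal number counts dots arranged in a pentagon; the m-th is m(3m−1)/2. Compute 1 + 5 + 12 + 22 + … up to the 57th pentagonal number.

94221

Σ i(3i−1)/2 = (3Σi² − Σi) / 2 over i = 1..57.
Σi = 1653 and Σi² = 63365.
(3·63365 − 1·1653) / 2 = 188442/2 = 94221.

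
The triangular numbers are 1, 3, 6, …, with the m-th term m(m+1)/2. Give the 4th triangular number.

10

4·5/2 = 20/2 = 10.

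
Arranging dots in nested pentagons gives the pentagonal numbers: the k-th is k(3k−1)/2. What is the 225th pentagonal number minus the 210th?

9780

225·(3·225 − 1)/2 = 75825 and 210·(3·210 − 1)/2 = 66045.
Difference: 75825 − 66045 = 9780.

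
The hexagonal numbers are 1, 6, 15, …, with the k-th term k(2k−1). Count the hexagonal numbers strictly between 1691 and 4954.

The n-th hexagonal number is n(2n−1).
Smallest index with value > 1691: n = 30 (giving 1770).
Largest index with value < 4954: n = 50 (giving 4950).
Indices 30 through 50: 21 terms.

21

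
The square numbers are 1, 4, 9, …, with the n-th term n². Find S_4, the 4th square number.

4² = 16.

16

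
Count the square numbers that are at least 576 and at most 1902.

20

The n-th square number is n².
Smallest index with value ≥ 576: n = 24 (giving 576).
Largest index with value ≤ 1902: n = 43 (giving 1849).
Indices 24 through 43: 20 terms.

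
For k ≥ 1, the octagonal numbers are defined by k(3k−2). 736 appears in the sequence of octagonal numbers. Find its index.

Set n(3n−2) = 736, giving 3n² − 2n − 736 = 0.
The discriminant is 4 + 12·736 = 8836, and √8836 = 94.
So n = (2 + 94) / 6 = 96/6 = 16.

16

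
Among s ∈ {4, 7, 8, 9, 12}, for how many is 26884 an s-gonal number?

2

s = 4: P(4, 163) = 26569 and P(4, 164) = 26896; 26884 is not s-gonal.
s = 7: P(7, 104) = 26884. ✓
s = 8: P(8, 94) = 26320 and P(8, 95) = 26885; 26884 is not s-gonal.
s = 9: P(9, 88) = 26884. ✓
s = 12: P(12, 73) = 26353 and P(12, 74) = 27084; 26884 is not s-gonal.
Hits: s ∈ {7, 9} → 2.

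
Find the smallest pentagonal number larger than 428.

477

Solve n(3n−1)/2 > 428 for integer n.
The largest n with value ≤ 428 is 17 (since 425 ≤ 428 < 477), so the first above is n = 18, value 477.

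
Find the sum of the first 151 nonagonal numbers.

4028076

Σ i(7i−5)/2 = (7Σi² − 5Σi) / 2 over i = 1..151.
Σi = 11476 and Σi² = 1159076.
(7·1159076 − 5·11476) / 2 = 8056152/2 = 4028076.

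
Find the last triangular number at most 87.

78

Solve n(n+1)/2 ≤ 87 for integer n.
n = 12 gives 78 ≤ 87, while n = 13 gives 91 > 87; so the answer is 78.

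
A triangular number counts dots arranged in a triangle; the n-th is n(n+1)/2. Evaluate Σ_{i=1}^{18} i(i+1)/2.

1140

Σ i(i+1)/2 = (Σi² + Σi) / 2 over i = 1..18.
Σi = 171 and Σi² = 2109.
(1·2109 + 1·171) / 2 = 2280/2 = 1140.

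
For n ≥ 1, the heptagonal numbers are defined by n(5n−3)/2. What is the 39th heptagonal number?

39·(5·39 − 3)/2 = 39·192/2 = 39·96 = 3744.

3744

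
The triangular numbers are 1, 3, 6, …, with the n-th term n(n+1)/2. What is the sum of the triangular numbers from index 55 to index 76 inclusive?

Σ i(i+1)/2 = (Σi² + Σi) / 2 over i = 55..76.
Σi = 2926 − 1485 = 1441 and Σi² = 149226 − 53955 = 95271.
(1·95271 + 1·1441) / 2 = 96712/2 = 48356.

48356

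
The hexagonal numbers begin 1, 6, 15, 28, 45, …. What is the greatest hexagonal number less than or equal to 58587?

Solve n(2n−1) ≤ 58587 for integer n.
n = 171 gives 58311 ≤ 58587, while n = 172 gives 58996 > 58587; so the answer is 58311.

58311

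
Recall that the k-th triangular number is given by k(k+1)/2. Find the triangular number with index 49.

49·50/2 = 2450/2 = 1225.

1225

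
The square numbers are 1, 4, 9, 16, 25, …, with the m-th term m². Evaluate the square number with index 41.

1681

The 41st square number is n² with n = 41.
41² = 1681.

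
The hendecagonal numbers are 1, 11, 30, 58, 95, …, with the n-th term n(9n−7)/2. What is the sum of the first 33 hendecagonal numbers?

54417

Σ i(9i−7)/2 = (9Σi² − 7Σi) / 2 over i = 1..33.
Σi = 561 and Σi² = 12529.
(9·12529 − 7·561) / 2 = 108834/2 = 54417.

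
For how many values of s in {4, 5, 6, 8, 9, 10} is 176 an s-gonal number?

s = 4: P(4, 13) = 169 and P(4, 14) = 196; 176 is not s-gonal.
s = 5: P(5, 11) = 176. ✓
s = 6: P(6, 9) = 153 and P(6, 10) = 190; 176 is not s-gonal.
s = 8: P(8, 8) = 176. ✓
s = 9: P(9, 7) = 154 and P(9, 8) = 204; 176 is not s-gonal.
s = 10: P(10, 7) = 175 and P(10, 8) = 232; 176 is not s-gonal.
Hits: s ∈ {5, 8} → 2.

2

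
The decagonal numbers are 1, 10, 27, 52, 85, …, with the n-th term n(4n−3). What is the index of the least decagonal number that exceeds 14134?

60

Solve n(4n−3) > 14134 for integer n.
The largest n with value ≤ 14134 is 59 (since 13747 ≤ 14134 < 14220), so the first above is n = 60, value 14220.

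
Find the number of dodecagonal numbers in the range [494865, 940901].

120

The n-th dodecagonal number is n(5n−4).
Smallest index with value ≥ 494865: n = 315 (giving 494865).
Largest index with value ≤ 940901: n = 434 (giving 940044).
Indices 315 through 434: 120 terms.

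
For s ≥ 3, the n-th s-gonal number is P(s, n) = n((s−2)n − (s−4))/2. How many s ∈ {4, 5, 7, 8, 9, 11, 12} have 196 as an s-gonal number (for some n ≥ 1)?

s = 4: P(4, 14) = 196. ✓
s = 5: P(5, 11) = 176 and P(5, 12) = 210; 196 is not s-gonal.
s = 7: P(7, 9) = 189 and P(7, 10) = 235; 196 is not s-gonal.
s = 8: P(8, 8) = 176 and P(8, 9) = 225; 196 is not s-gonal.
s = 9: P(9, 7) = 154 and P(9, 8) = 204; 196 is not s-gonal.
s = 11: P(11, 7) = 196. ✓
s = 12: P(12, 6) = 156 and P(12, 7) = 217; 196 is not s-gonal.
Hits: s ∈ {4, 11} → 2.

2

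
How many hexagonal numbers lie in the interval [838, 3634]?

22

The n-th hexagonal number is n(2n−1).
Smallest index with value ≥ 838: n = 21 (giving 861).
Largest index with value ≤ 3634: n = 42 (giving 3486).
Indices 21 through 42: 22 terms.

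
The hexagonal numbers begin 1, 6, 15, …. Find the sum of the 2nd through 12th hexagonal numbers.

Σ i(2i−1) = 2Σi² − Σi over i = 2..12.
Σi = 78 − 1 = 77 and Σi² = 650 − 1 = 649.
2·649 − 1·77 = 1221.

1221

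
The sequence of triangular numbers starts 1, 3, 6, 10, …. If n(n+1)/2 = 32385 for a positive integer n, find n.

Set n(n+1)/2 = 32385, giving n² + n − 64770 = 0.
The discriminant is 1 + 8·32385 = 259081, and √259081 = 509.
So n = (-1 + 509) / 2 = 508/2 = 254.

254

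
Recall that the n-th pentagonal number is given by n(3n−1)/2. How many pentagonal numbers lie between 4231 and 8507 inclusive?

The n-th pentagonal number is n(3n−1)/2.
Smallest index with value ≥ 4231: n = 54 (giving 4347).
Largest index with value ≤ 8507: n = 75 (giving 8400).
Indices 54 through 75: 22 terms.

22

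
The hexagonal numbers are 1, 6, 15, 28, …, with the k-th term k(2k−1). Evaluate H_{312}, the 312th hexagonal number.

194376

The 312th hexagonal number is n(2n−1) with n = 312.
312·(2·312 − 1) = 312·623 = 194376.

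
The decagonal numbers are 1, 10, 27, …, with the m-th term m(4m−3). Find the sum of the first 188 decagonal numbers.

8877078

Σ i(4i−3) = 4Σi² − 3Σi over i = 1..188.
Σi = 17766 and Σi² = 2232594.
4·2232594 − 3·17766 = 8877078.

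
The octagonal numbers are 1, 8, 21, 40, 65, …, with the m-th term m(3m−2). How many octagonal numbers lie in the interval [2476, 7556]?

The n-th octagonal number is n(3n−2).
Smallest index with value ≥ 2476: n = 30 (giving 2640).
Largest index with value ≤ 7556: n = 50 (giving 7400).
Indices 30 through 50: 21 terms.

21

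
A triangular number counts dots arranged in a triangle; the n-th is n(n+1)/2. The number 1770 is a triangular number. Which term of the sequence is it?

Set n(n+1)/2 = 1770, giving n² + n − 3540 = 0.
The discriminant is 1 + 8·1770 = 14161, and √14161 = 119.
So n = (-1 + 119) / 2 = 118/2 = 59.

59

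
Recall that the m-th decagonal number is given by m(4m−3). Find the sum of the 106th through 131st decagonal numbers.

1457001

Σ i(4i−3) = 4Σi² − 3Σi over i = 106..131.
Σi = 8646 − 5565 = 3081 and Σi² = 757966 − 391405 = 366561.
4·366561 − 3·3081 = 1457001.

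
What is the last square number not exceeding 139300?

Solve n² ≤ 139300 for integer n.
n = 373 gives 139129 ≤ 139300, while n = 374 gives 139876 > 139300; so the answer is 139129.

139129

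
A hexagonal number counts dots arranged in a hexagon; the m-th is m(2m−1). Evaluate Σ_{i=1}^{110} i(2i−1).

893365

Σ i(2i−1) = 2Σi² − Σi over i = 1..110.
Σi = 6105 and Σi² = 449735.
2·449735 − 1·6105 = 893365.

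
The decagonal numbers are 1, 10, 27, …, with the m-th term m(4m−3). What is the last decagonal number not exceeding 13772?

Solve n(4n−3) ≤ 13772 for integer n.
n = 59 gives 13747 ≤ 13772, while n = 60 gives 14220 > 13772; so the answer is 13747.

13747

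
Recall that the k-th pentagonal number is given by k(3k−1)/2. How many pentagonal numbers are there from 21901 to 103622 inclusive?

The n-th pentagonal number is n(3n−1)/2.
Smallest index with value ≥ 21901: n = 121 (giving 21901).
Largest index with value ≤ 103622: n = 263 (giving 103622).
Indices 121 through 263: 143 terms.

143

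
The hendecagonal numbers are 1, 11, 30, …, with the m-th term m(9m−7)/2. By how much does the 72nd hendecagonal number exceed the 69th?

1893

72·(9·72 − 7)/2 = 23076 and 69·(9·69 − 7)/2 = 21183.
Difference: 23076 − 21183 = 1893.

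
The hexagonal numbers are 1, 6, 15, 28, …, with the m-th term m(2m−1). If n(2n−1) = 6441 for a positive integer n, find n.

57

Set n(2n−1) = 6441, giving 2n² − n − 6441 = 0.
The discriminant is 1 + 8·6441 = 51529, and √51529 = 227.
So n = (1 + 227) / 4 = 228/4 = 57.
Check: 57·(2·57 − 1) = 6441. ✓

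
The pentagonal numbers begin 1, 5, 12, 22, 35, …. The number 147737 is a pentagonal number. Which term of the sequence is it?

Set n(3n−1)/2 = 147737, giving 3n² − n − 295474 = 0.
The discriminant is 1 + 24·147737 = 3545689, and √3545689 = 1883.
So n = (1 + 1883) / 6 = 1884/6 = 314.

314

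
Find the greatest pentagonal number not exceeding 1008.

1001

Solve n(3n−1)/2 ≤ 1008 for integer n.
n = 26 gives 1001 ≤ 1008, while n = 27 gives 1080 > 1008; so the answer is 1001.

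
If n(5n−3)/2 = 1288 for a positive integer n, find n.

Set n(5n−3)/2 = 1288, giving 5n² − 3n − 2576 = 0.
The discriminant is 9 + 40·1288 = 51529, and √51529 = 227.
So n = (3 + 227) / 10 = 230/10 = 23.

23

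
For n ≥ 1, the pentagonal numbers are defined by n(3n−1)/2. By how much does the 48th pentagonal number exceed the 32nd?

1912

48·(3·48 − 1)/2 = 3432 and 32·(3·32 − 1)/2 = 1520.
Difference: 3432 − 1520 = 1912.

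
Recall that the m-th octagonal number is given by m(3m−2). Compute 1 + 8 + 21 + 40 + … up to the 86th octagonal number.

639711

Σ i(3i−2) = 3Σi² − 2Σi over i = 1..86.
Σi = 3741 and Σi² = 215731.
3·215731 − 2·3741 = 639711.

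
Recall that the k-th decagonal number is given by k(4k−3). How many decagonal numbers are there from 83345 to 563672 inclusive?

231

The n-th decagonal number is n(4n−3).
Smallest index with value ≥ 83345: n = 145 (giving 83665).
Largest index with value ≤ 563672: n = 375 (giving 561375).
Indices 145 through 375: 231 terms.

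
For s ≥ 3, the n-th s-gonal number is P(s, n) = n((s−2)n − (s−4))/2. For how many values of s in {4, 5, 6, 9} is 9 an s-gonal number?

2

s = 4: P(4, 3) = 9. ✓
s = 5: P(5, 2) = 5 and P(5, 3) = 12; 9 is not s-gonal.
s = 6: P(6, 2) = 6 and P(6, 3) = 15; 9 is not s-gonal.
s = 9: P(9, 2) = 9. ✓
Hits: s ∈ {4, 9} → 2.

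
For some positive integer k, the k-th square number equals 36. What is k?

We need n² = 36, so n = √36 = 6.
Check: 6² = 36. ✓

6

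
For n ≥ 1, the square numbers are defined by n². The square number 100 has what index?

10

We need n² = 100, so n = √100 = 10.
Check: 10² = 100. ✓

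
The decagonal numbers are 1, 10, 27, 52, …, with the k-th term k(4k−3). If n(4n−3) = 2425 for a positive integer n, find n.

25

Set n(4n−3) = 2425, giving 4n² − 3n − 2425 = 0.
So n = (3 + 197) / 8 = 200/8 = 25.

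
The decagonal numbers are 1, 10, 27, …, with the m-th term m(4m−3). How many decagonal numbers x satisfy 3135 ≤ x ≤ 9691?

The n-th decagonal number is n(4n−3).
Smallest index with value ≥ 3135: n = 29 (giving 3277).
Largest index with value ≤ 9691: n = 49 (giving 9457).
Indices 29 through 49: 21 terms.

21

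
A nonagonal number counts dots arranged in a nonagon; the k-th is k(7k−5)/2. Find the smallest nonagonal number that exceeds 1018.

Solve n(7n−5)/2 > 1018 for integer n.
The largest n with value ≤ 1018 is 17 (since 969 ≤ 1018 < 1089), so the first above is n = 18, value 1089.

1089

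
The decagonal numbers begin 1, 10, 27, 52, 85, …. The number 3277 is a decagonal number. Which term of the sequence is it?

Set n(4n−3) = 3277, giving 4n² − 3n − 3277 = 0.
The discriminant is 9 + 16·3277 = 52441, and √52441 = 229.
So n = (3 + 229) / 8 = 232/8 = 29.

29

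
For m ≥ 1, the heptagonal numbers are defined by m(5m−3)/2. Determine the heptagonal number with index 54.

7209

The 54th heptagonal number is n(5n−3)/2 with n = 54.
54·(5·54 − 3)/2 = 54·267/2 = 7209.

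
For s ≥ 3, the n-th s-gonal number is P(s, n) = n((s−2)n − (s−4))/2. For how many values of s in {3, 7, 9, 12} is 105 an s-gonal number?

2

s = 3: P(3, 14) = 105. ✓
s = 7: P(7, 6) = 81 and P(7, 7) = 112; 105 is not s-gonal.
s = 9: P(9, 5) = 75 and P(9, 6) = 111; 105 is not s-gonal.
s = 12: P(12, 5) = 105. ✓
Hits: s ∈ {3, 12} → 2.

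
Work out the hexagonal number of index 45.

The 45th hexagonal number is n(2n−1) with n = 45.
45·(2·45 − 1) = 45·89 = 4005.

4005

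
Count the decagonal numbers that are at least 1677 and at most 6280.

20

The n-th decagonal number is n(4n−3).
Smallest index with value ≥ 1677: n = 21 (giving 1701).
Largest index with value ≤ 6280: n = 40 (giving 6280).
Indices 21 through 40: 20 terms.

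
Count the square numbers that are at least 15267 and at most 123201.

The n-th square number is n².
Smallest index with value ≥ 15267: n = 124 (giving 15376).
Largest index with value ≤ 123201: n = 351 (giving 123201).
Indices 124 through 351: 228 terms.

228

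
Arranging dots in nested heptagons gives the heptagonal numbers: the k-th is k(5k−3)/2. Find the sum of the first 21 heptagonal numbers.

7931

Σ i(5i−3)/2 = (5Σi² − 3Σi) / 2 over i = 1..21.
Σi = 231 and Σi² = 3311.
(5·3311 − 3·231) / 2 = 15862/2 = 7931.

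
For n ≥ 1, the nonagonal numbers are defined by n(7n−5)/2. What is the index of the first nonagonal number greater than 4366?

36

Solve n(7n−5)/2 > 4366 for integer n.
The largest n with value ≤ 4366 is 35 (since 4200 ≤ 4366 < 4446), so the first above is n = 36, value 4446.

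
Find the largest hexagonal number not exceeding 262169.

Solve n(2n−1) ≤ 262169 for integer n.
n = 362 gives 261726 ≤ 262169, while n = 363 gives 263175 > 262169; so the answer is 261726.

261726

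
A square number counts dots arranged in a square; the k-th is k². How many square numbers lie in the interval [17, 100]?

6

The n-th square number is n².
Smallest index with value ≥ 17: n = 5 (giving 25).
Largest index with value ≤ 100: n = 10 (giving 100).
Indices 5 through 10: 6 terms.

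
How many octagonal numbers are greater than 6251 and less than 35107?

The n-th octagonal number is n(3n−2).
Smallest index with value > 6251: n = 46 (giving 6256).
Largest index with value < 35107: n = 108 (giving 34776).
Indices 46 through 108: 63 terms.

63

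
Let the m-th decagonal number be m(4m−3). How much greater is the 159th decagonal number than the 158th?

Consecutive decagonal numbers differ by 8n − 7: here 8·159 − 7 = 1265.

1265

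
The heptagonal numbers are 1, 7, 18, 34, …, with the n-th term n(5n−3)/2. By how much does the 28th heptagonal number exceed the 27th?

136

Consecutive heptagonal numbers differ by 5n − 4: here 5·28 − 4 = 136.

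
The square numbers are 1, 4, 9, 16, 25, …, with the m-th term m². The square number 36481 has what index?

191

We need n² = 36481, so n = √36481 = 191.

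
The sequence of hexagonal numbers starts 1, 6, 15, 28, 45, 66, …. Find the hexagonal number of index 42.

The 42nd hexagonal number is n(2n−1) with n = 42.
42·(2·42 − 1) = 42·83 = 3486.

3486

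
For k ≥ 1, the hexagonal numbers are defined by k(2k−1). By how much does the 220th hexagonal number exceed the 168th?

40300

220·(2·220 − 1) = 96580 and 168·(2·168 − 1) = 56280.
Difference: 96580 − 56280 = 40300.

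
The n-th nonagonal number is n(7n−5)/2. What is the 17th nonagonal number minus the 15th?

17·(7·17 − 5)/2 = 969 and 15·(7·15 − 5)/2 = 750.
Difference: 969 − 750 = 219.

219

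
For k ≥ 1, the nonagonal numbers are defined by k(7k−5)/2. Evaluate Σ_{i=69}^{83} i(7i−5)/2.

301370

Σ i(7i−5)/2 = (7Σi² − 5Σi) / 2 over i = 69..83.
Σi = 3486 − 2346 = 1140 and Σi² = 194054 − 107134 = 86920.
(7·86920 − 5·1140) / 2 = 602740/2 = 301370.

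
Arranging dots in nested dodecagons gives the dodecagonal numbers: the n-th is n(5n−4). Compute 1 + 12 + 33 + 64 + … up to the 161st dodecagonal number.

Σ i(5i−4) = 5Σi² − 4Σi over i = 1..161.
Σi = 13041 and Σi² = 1404081.
5·1404081 − 4·13041 = 6968241.

6968241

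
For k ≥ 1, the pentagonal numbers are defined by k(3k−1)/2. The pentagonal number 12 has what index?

Set n(3n−1)/2 = 12, giving 3n² − n − 24 = 0.
So n = (1 + 17) / 6 = 18/6 = 3.
Check: 3·(3·3 − 1)/2 = 12. ✓

3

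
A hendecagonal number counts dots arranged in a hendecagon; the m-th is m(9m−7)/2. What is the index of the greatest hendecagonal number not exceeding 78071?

132

Solve n(9n−7)/2 ≤ 78071 for integer n.
n = 132 gives 77946 ≤ 78071, while n = 133 gives 79135 > 78071; so the answer is index 132.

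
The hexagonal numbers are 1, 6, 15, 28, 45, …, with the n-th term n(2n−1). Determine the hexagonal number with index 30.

The 30th hexagonal number is n(2n−1) with n = 30.
30·(2·30 − 1) = 30·59 = 1770.

1770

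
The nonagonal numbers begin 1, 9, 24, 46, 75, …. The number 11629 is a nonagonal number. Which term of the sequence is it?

Set n(7n−5)/2 = 11629, giving 7n² − 5n − 23258 = 0.
The discriminant is 25 + 56·11629 = 651249, and √651249 = 807.
So n = (5 + 807) / 14 = 812/14 = 58.
Check: 58·(7·58 − 5)/2 = 11629. ✓

58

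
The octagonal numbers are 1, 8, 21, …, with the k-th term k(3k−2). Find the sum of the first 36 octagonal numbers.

47286

Σ i(3i−2) = 3Σi² − 2Σi over i = 1..36.
Σi = 666 and Σi² = 16206.
3·16206 − 2·666 = 47286.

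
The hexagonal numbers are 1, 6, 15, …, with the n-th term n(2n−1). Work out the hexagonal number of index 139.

38503

139·(2·139 − 1) = 139·277 = 38503.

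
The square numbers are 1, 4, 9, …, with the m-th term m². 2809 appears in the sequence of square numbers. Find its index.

53

We need n² = 2809, so n = √2809 = 53.
Check: 53² = 2809. ✓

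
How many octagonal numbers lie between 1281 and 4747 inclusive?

20

The n-th octagonal number is n(3n−2).
Smallest index with value ≥ 1281: n = 21 (giving 1281).
Largest index with value ≤ 4747: n = 40 (giving 4720).
Indices 21 through 40: 20 terms.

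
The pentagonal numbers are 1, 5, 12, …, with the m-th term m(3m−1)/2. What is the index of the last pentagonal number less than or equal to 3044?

Solve n(3n−1)/2 ≤ 3044 for integer n.
n = 45 gives 3015 ≤ 3044, while n = 46 gives 3151 > 3044; so the answer is index 45.

45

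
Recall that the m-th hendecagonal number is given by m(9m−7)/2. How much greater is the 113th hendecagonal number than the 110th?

3000

113·(9·113 − 7)/2 = 57065 and 110·(9·110 − 7)/2 = 54065.
Difference: 57065 − 54065 = 3000.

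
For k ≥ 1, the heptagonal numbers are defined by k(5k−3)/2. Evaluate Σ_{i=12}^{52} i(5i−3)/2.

117342

Σ i(5i−3)/2 = (5Σi² − 3Σi) / 2 over i = 12..52.
Σi = 1378 − 66 = 1312 and Σi² = 48230 − 506 = 47724.
(5·47724 − 3·1312) / 2 = 234684/2 = 117342.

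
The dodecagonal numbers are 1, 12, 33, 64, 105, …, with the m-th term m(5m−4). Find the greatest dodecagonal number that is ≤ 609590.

Solve n(5n−4) ≤ 609590 for integer n.
n = 349 gives 607609 ≤ 609590, while n = 350 gives 611100 > 609590; so the answer is 607609.

607609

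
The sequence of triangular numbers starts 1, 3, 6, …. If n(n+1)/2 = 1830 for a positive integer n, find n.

Set n(n+1)/2 = 1830, giving n² + n − 3660 = 0.
The discriminant is 1 + 8·1830 = 14641, and √14641 = 121.
So n = (-1 + 121) / 2 = 120/2 = 60.

60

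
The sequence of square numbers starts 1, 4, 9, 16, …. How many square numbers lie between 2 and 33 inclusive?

The n-th square number is n².
Smallest index with value ≥ 2: n = 2 (giving 4).
Largest index with value ≤ 33: n = 5 (giving 25).
Indices 2 through 5: 4 terms.

4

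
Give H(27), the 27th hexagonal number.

The 27th hexagonal number is n(2n−1) with n = 27.
27·(2·27 − 1) = 27·53 = 1431.

1431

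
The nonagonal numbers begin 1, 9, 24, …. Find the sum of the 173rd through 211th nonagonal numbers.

5030506

Σ i(7i−5)/2 = (7Σi² − 5Σi) / 2 over i = 173..211.
Σi = 22366 − 14878 = 7488 and Σi² = 3153606 − 1710970 = 1442636.
(7·1442636 − 5·7488) / 2 = 10061012/2 = 5030506.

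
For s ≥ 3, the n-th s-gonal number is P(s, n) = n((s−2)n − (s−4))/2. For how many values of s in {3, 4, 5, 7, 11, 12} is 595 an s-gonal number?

1

s = 3: P(3, 34) = 595. ✓
s = 4: P(4, 24) = 576 and P(4, 25) = 625; 595 is not s-gonal.
s = 5: P(5, 20) = 590 and P(5, 21) = 651; 595 is not s-gonal.
s = 7: P(7, 15) = 540 and P(7, 16) = 616; 595 is not s-gonal.
s = 11: P(11, 11) = 506 and P(11, 12) = 606; 595 is not s-gonal.
s = 12: P(12, 11) = 561 and P(12, 12) = 672; 595 is not s-gonal.
Hits: s ∈ {3} → 1.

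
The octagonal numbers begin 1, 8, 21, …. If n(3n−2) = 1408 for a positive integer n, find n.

22

Set n(3n−2) = 1408, giving 3n² − 2n − 1408 = 0.
So n = (2 + 130) / 6 = 132/6 = 22.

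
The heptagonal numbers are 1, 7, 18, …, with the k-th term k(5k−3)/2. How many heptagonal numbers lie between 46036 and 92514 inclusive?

57

The n-th heptagonal number is n(5n−3)/2.
Smallest index with value ≥ 46036: n = 136 (giving 46036).
Largest index with value ≤ 92514: n = 192 (giving 91872).
Indices 136 through 192: 57 terms.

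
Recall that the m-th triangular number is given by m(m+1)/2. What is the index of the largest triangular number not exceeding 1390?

Solve n(n+1)/2 ≤ 1390 for integer n.
n = 52 gives 1378 ≤ 1390, while n = 53 gives 1431 > 1390; so the answer is index 52.

52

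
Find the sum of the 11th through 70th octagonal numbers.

344370

Σ i(3i−2) = 3Σi² − 2Σi over i = 11..70.
Σi = 2485 − 55 = 2430 and Σi² = 116795 − 385 = 116410.
3·116410 − 2·2430 = 344370.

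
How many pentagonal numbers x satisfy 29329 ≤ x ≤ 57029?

The n-th pentagonal number is n(3n−1)/2.
Smallest index with value ≥ 29329: n = 140 (giving 29330).
Largest index with value ≤ 57029: n = 195 (giving 56940).
Indices 140 through 195: 56 terms.

56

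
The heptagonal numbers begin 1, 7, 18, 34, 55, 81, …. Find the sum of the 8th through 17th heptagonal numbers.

3925

Σ i(5i−3)/2 = (5Σi² − 3Σi) / 2 over i = 8..17.
Σi = 153 − 28 = 125 and Σi² = 1785 − 140 = 1645.
(5·1645 − 3·125) / 2 = 7850/2 = 3925.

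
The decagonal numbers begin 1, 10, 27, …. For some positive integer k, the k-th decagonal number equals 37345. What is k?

Set n(4n−3) = 37345, giving 4n² − 3n − 37345 = 0.
The discriminant is 9 + 16·37345 = 597529, and √597529 = 773.
So n = (3 + 773) / 8 = 776/8 = 97.
Check: 97·(4·97 − 3) = 37345. ✓

97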